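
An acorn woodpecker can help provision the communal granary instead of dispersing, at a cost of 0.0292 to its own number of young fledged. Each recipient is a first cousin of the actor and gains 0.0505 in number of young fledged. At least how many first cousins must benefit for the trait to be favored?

r to a first cousin = 0.125 (first cousins share one grandparent pair — two paths of length 4: r = 2·(1/2)^4 = 1/8).
Hamilton's rule: n·r·B > C  ⇒  n > C/(r·B) = 0.0292/(0.125·0.0505) = 4.626.
The smallest integer exceeding 4.626 is 5.

5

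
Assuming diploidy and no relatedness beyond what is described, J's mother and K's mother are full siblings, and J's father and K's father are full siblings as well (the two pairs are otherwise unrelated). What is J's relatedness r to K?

0.25

With two independent routes of shared ancestry, r is the sum of the two contributions.
J and K are related in two ways: first cousins through their mothers (r = 1/8) and first cousins through their fathers (r = 1/8) — i.e. double first cousins.
r = 1/8 + 1/8 = 1/4 = 0.25.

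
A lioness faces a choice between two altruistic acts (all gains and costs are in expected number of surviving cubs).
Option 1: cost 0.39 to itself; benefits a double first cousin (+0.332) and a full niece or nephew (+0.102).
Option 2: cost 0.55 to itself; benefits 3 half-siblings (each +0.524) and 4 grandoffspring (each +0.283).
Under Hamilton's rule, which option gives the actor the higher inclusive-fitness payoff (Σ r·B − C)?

Option 2

Option 1: r to a double first cousin = 0.25.
Option 1: r to a full niece or nephew = 0.25.
Option 1: Σ r·B − C = (1·0.25·0.332 + 1·0.25·0.102) − 0.39 = -0.2815.
Option 2: r to a half-sibling = 0.25.
Option 2: r to a grandoffspring = 0.25.
Option 2: Σ r·B − C = (3·0.25·0.524 + 4·0.25·0.283) − 0.55 = 0.126.
Option 2 has the higher net inclusive-fitness payoff.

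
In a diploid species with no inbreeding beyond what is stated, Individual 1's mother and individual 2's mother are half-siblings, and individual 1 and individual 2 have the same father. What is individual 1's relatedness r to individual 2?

Independent pedigree routes through distinct common ancestors add.
Individual 1 and individual 2 are related in two ways: half first cousins through their mothers (r = 1/16) and half-sibs through their shared father (r = 1/4).
r = 1/16 + 1/4 = 0.3125.

0.3125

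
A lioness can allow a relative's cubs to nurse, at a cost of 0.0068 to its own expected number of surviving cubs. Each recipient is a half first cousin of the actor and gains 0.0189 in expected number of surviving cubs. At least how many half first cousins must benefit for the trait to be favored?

r to a half first cousin = 1/16 (half first cousins share one grandparent — one path of length 4: r = (1/2)^4 = 1/16).
Hamilton's rule: n·r·B > C  ⇒  n > C/(r·B) = 0.0068/(0.0625·0.0189) = 5.757.
The smallest integer exceeding 5.757 is 6.

6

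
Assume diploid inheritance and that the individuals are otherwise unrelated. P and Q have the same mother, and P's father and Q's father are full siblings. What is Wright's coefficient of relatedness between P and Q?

0.375

Relatedness sums over independent paths through distinct common ancestors.
P and Q are related in two ways: half-sibs through their shared mother (r = 1/4) and first cousins through their fathers (r = 1/8).
r = 1/4 + 1/8 = 3/8 = 0.375.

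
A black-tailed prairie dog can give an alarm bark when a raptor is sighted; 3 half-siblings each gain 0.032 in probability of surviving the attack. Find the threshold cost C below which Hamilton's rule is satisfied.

0.024

r to a half-sibling = 0.25 (half-sibs share one parent — one path of length 2: r = (1/2)^2 = 1/4).
Hamilton's rule: n·r·B > C, so the trait is favored while C < n·r·B = 3·0.25·0.032 = 0.024.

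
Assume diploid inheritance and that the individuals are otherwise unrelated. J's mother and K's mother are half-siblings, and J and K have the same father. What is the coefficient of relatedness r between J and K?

Wright's path rule: contributions from independent ancestry routes add.
J and K are related in two ways: half first cousins through their mothers (r = 1/16) and half-sibs through their shared father (r = 1/4).
r = 1/16 + 1/4 = 5/16 = 0.3125.

0.3125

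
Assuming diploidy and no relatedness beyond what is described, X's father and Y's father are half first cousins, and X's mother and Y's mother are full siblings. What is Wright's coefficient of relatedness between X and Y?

Relatedness sums over independent paths through distinct common ancestors.
X and Y are related in two ways: half second cousins through their fathers (r = 1/64) and first cousins through their mothers (r = 1/8).
r = 1/64 + 1/8 = 0.140625.

0.140625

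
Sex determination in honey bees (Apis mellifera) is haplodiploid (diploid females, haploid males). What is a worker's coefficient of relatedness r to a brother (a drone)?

Her haploid brother carries none of their father's genes and a random half of their mother's genome; that half matches the maternal half of her own genome with probability 1/2: r = 1/2 · 1/2 = 1/4.

0.25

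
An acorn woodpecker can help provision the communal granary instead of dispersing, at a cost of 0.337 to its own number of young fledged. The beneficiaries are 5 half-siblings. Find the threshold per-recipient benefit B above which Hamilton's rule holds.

r to a half-sibling = 0.25 (half-sibs share one parent — one path of length 2: r = (1/2)^2 = 1/4).
Hamilton's rule with n recipients of equal r: n·r·B > C, so B > C/(n·r) = 0.337/(5·0.25) = 0.2696.

0.2696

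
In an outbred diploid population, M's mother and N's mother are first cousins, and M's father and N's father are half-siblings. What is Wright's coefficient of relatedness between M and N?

With two independent routes of shared ancestry, r is the sum of the two contributions.
M and N are related in two ways: second cousins through their mothers (r = 1/32) and half first cousins through their fathers (r = 1/16).
r = 1/32 + 1/16 = 3/32 = 0.09375.

0.09375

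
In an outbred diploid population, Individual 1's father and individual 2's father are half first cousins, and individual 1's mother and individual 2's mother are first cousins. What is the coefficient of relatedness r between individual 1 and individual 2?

Wright's path rule: contributions from independent ancestry routes add.
Individual 1 and individual 2 are related in two ways: half second cousins through their fathers (r = 1/64) and second cousins through their mothers (r = 1/32).
r = 1/64 + 1/32 = 0.046875.

0.046875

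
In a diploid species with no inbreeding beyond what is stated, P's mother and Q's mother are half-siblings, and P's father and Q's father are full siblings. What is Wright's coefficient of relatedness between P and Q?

0.1875

Relatedness sums over independent paths through distinct common ancestors.
P and Q are related in two ways: half first cousins through their mothers (r = 1/16) and first cousins through their fathers (r = 1/8).
r = 1/16 + 1/8 = 0.1875.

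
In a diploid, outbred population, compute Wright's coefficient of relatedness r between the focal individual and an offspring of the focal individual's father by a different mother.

0.25

Each parent–offspring link contributes a factor of 1/2, and independent paths through distinct common ancestors add.
Half-sibs share one parent — one path of length 2: r = (1/2)^2 = 1/4.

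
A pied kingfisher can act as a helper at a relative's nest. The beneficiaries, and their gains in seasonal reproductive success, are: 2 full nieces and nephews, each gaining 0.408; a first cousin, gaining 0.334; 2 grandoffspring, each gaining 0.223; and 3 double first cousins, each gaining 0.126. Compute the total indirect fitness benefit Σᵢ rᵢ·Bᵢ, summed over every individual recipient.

0.45175

r to a full niece or nephew = 1/4 (full aunt/uncle↔niece/nephew: two paths of length 3 through the shared grandparent pair: r = 2·(1/2)^3 = 1/4).
r to a first cousin = 0.125 (first cousins share one grandparent pair — two paths of length 4: r = 2·(1/2)^4 = 1/8).
r to a grandoffspring = 1/4 (two parent–offspring links: r = (1/2)^2 = 1/4).
r to a double first cousin = 0.25 (double first cousins share both grandparent pairs — four paths of length 4: r = 4·(1/2)^4 = 1/4).
Summing one r·B term per recipient: 2·0.25·0.408 + 1·0.125·0.334 + 2·0.25·0.223 + 3·0.25·0.126 = 0.45175.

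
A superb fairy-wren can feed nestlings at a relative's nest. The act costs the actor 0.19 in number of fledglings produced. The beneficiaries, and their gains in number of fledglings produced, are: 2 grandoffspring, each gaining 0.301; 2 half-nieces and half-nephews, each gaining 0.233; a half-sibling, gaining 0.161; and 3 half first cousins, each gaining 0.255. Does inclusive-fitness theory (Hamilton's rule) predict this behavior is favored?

Hamilton's rule: the trait is favored when the sum of r·B over every recipient exceeds the actor's cost C.
r to a grandoffspring = 1/4 (two parent–offspring links: r = (1/2)^2 = 1/4).
r to a half-niece or half-nephew = 1/8 (half-aunt/uncle↔niece/nephew: one path of length 3: r = (1/2)^3 = 1/8).
r to a half-sibling = 1/4 (half-sibs share one parent — one path of length 2: r = (1/2)^2 = 1/4).
r to a half first cousin = 1/16 (half first cousins share one grandparent — one path of length 4: r = (1/2)^4 = 1/16).
Summing one r·B term per recipient: 2·0.25·0.301 + 2·0.125·0.233 + 1·0.25·0.161 + 3·0.0625·0.255 = 0.2968125.
0.2968125 > 0.19: the indirect benefit exceeds the cost.

Yes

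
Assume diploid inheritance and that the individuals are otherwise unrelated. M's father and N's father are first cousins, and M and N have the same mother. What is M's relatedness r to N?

0.28125

Relatedness sums over independent paths through distinct common ancestors.
M and N are related in two ways: second cousins through their fathers (r = 1/32) and half-sibs through their shared mother (r = 1/4).
r = 1/32 + 1/4 = 0.28125.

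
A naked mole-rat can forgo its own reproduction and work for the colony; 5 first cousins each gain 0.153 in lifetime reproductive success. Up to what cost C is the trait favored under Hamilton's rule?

r to a first cousin = 1/8 (first cousins share one grandparent pair — two paths of length 4: r = 2·(1/2)^4 = 1/8).
Hamilton's rule: n·r·B > C, so the trait is favored while C < n·r·B = 5·0.125·0.153 = 0.095625.

0.095625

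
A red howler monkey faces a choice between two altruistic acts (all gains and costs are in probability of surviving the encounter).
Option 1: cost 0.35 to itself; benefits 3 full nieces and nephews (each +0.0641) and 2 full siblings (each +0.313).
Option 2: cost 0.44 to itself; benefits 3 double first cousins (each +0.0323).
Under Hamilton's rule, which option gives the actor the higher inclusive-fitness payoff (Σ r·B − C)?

Option 1

Option 1: r to a full niece or nephew = 0.25.
Option 1: r to a full sibling = 0.5.
Option 1: Σ r·B − C = (3·0.25·0.0641 + 2·0.5·0.313) − 0.35 = 0.011075.
Option 2: r to a double first cousin = 0.25.
Option 2: Σ r·B − C = (3·0.25·0.0323) − 0.44 = -0.415775.
Option 1 has the higher net inclusive-fitness payoff.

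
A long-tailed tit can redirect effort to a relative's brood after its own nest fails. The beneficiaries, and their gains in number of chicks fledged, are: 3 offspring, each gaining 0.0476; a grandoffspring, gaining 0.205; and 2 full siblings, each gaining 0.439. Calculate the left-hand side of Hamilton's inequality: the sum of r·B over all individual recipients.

r to an offspring = 1/2 (one parent–offspring link: r = (1/2)^1 = 1/2).
r to a grandoffspring = 0.25 (two parent–offspring links: r = (1/2)^2 = 1/4).
r to a full sibling = 0.5 (full sibs share both parents — two paths of length 2: r = 2·(1/2)^2 = 1/2).
Summing one r·B term per recipient: 3·0.5·0.0476 + 1·0.25·0.205 + 2·0.5·0.439 = 0.56165.

0.56165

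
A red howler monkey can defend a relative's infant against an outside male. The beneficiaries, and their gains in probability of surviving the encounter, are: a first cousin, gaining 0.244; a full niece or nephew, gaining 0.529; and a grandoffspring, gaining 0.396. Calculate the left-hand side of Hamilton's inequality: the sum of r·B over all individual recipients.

r to a first cousin = 1/8 (first cousins share one grandparent pair — two paths of length 4: r = 2·(1/2)^4 = 1/8).
r to a full niece or nephew = 0.25 (full aunt/uncle↔niece/nephew: two paths of length 3 through the shared grandparent pair: r = 2·(1/2)^3 = 1/4).
r to a grandoffspring = 1/4 (two parent–offspring links: r = (1/2)^2 = 1/4).
Summing one r·B term per recipient: 1·0.125·0.244 + 1·0.25·0.529 + 1·0.25·0.396 = 0.26175.

0.26175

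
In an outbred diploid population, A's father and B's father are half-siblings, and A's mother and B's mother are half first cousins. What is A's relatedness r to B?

With two independent routes of shared ancestry, r is the sum of the two contributions.
A and B are related in two ways: half first cousins through their fathers (r = 1/16) and half second cousins through their mothers (r = 1/64).
r = 1/16 + 1/64 = 0.078125.

0.078125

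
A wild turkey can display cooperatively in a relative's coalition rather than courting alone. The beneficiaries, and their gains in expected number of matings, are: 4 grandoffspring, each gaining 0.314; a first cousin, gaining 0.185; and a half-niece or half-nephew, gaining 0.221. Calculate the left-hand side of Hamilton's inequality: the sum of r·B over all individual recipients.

0.36475

r to a grandoffspring = 1/4 (two parent–offspring links: r = (1/2)^2 = 1/4).
r to a first cousin = 0.125 (first cousins share one grandparent pair — two paths of length 4: r = 2·(1/2)^4 = 1/8).
r to a half-niece or half-nephew = 0.125 (half-aunt/uncle↔niece/nephew: one path of length 3: r = (1/2)^3 = 1/8).
Summing one r·B term per recipient: 4·0.25·0.314 + 1·0.125·0.185 + 1·0.125·0.221 = 0.36475.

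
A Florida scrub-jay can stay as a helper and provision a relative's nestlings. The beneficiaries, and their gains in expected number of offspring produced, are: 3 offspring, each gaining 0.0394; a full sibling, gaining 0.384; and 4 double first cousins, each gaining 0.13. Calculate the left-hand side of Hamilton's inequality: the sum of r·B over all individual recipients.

0.3811

r to an offspring = 1/2 (one parent–offspring link: r = (1/2)^1 = 1/2).
r to a full sibling = 0.5 (full sibs share both parents — two paths of length 2: r = 2·(1/2)^2 = 1/2).
r to a double first cousin = 0.25 (double first cousins share both grandparent pairs — four paths of length 4: r = 4·(1/2)^4 = 1/4).
Summing one r·B term per recipient: 3·0.5·0.0394 + 1·0.5·0.384 + 4·0.25·0.13 = 0.3811.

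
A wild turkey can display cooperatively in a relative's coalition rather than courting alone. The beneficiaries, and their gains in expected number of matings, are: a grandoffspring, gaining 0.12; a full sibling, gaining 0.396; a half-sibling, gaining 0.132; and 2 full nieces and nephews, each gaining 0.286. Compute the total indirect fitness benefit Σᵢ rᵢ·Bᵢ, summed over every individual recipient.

r to a grandoffspring = 1/4 (two parent–offspring links: r = (1/2)^2 = 1/4).
r to a full sibling = 0.5 (full sibs share both parents — two paths of length 2: r = 2·(1/2)^2 = 1/2).
r to a half-sibling = 1/4 (half-sibs share one parent — one path of length 2: r = (1/2)^2 = 1/4).
r to a full niece or nephew = 0.25 (full aunt/uncle↔niece/nephew: two paths of length 3 through the shared grandparent pair: r = 2·(1/2)^3 = 1/4).
Summing one r·B term per recipient: 1·0.25·0.12 + 1·0.5·0.396 + 1·0.25·0.132 + 2·0.25·0.286 = 0.404.

0.404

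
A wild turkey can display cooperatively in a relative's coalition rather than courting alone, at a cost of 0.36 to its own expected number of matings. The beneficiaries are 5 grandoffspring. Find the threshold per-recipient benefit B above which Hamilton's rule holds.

r to a grandoffspring = 0.25 (two parent–offspring links: r = (1/2)^2 = 1/4).
Hamilton's rule with n recipients of equal r: n·r·B > C, so B > C/(n·r) = 0.36/(5·0.25) = 0.288.

0.288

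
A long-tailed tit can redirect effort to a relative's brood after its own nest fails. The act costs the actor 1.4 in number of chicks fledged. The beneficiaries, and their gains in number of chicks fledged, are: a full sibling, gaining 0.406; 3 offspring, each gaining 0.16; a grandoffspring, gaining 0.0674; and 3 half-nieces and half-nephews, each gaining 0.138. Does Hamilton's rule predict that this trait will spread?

Hamilton's rule: the trait is favored when the sum of r·B over every recipient exceeds the actor's cost C.
r to a full sibling = 0.5 (full sibs share both parents — two paths of length 2: r = 2·(1/2)^2 = 1/2).
r to an offspring = 1/2 (one parent–offspring link: r = (1/2)^1 = 1/2).
r to a grandoffspring = 0.25 (two parent–offspring links: r = (1/2)^2 = 1/4).
r to a half-niece or half-nephew = 0.125 (half-aunt/uncle↔niece/nephew: one path of length 3: r = (1/2)^3 = 1/8).
Summing one r·B term per recipient: 1·0.5·0.406 + 3·0.5·0.16 + 1·0.25·0.0674 + 3·0.125·0.138 = 0.5116.
0.5116 < 1.4: the indirect benefit is less than the cost.

No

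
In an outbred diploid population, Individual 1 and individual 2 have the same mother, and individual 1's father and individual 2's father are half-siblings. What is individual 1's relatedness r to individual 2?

Independent pedigree routes through distinct common ancestors add.
Individual 1 and individual 2 are related in two ways: half-sibs through their shared mother (r = 1/4) and half first cousins through their fathers (r = 1/16).
r = 1/4 + 1/16 = 5/16 = 0.3125.

0.3125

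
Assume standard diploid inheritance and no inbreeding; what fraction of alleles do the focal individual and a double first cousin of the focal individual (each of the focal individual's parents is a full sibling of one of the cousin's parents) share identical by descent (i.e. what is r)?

Each parent–offspring link contributes a factor of 1/2, and independent paths through distinct common ancestors add.
Double first cousins share both grandparent pairs — four paths of length 4: r = 4·(1/2)^4 = 1/4.

0.25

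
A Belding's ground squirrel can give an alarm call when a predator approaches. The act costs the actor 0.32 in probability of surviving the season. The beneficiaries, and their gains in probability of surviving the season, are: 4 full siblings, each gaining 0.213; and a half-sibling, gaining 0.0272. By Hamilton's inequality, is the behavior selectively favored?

Yes

Hamilton's rule: the trait is favored when the sum of r·B over every recipient exceeds the actor's cost C.
r to a full sibling = 1/2 (full sibs share both parents — two paths of length 2: r = 2·(1/2)^2 = 1/2).
r to a half-sibling = 0.25 (half-sibs share one parent — one path of length 2: r = (1/2)^2 = 1/4).
Summing one r·B term per recipient: 4·0.5·0.213 + 1·0.25·0.0272 = 0.4328.
0.4328 > 0.32: the indirect benefit exceeds the cost.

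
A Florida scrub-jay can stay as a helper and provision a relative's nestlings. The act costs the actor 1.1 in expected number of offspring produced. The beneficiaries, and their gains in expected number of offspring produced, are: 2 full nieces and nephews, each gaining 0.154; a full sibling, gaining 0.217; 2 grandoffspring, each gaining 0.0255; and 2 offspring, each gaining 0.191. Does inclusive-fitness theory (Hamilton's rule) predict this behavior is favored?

No

Hamilton's rule: the trait is favored when the sum of r·B over every recipient exceeds the actor's cost C.
r to a full niece or nephew = 1/4 (full aunt/uncle↔niece/nephew: two paths of length 3 through the shared grandparent pair: r = 2·(1/2)^3 = 1/4).
r to a full sibling = 0.5 (full sibs share both parents — two paths of length 2: r = 2·(1/2)^2 = 1/2).
r to a grandoffspring = 0.25 (two parent–offspring links: r = (1/2)^2 = 1/4).
r to an offspring = 1/2 (one parent–offspring link: r = (1/2)^1 = 1/2).
Summing one r·B term per recipient: 2·0.25·0.154 + 1·0.5·0.217 + 2·0.25·0.0255 + 2·0.5·0.191 = 0.38925.
0.38925 < 1.1: the indirect benefit is less than the cost.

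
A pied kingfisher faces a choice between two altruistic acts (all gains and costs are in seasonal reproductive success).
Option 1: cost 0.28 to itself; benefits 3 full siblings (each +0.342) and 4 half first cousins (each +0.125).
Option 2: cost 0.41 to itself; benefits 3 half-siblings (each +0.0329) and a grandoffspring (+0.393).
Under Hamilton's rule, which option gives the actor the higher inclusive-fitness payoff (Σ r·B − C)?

Option 1: r to a full sibling = 0.5.
Option 1: r to a half first cousin = 0.0625.
Option 1: Σ r·B − C = (3·0.5·0.342 + 4·0.0625·0.125) − 0.28 = 0.26425.
Option 2: r to a half-sibling = 0.25.
Option 2: r to a grandoffspring = 0.25.
Option 2: Σ r·B − C = (3·0.25·0.0329 + 1·0.25·0.393) − 0.41 = -0.287075.
Option 1 has the higher net inclusive-fitness payoff.

Option 1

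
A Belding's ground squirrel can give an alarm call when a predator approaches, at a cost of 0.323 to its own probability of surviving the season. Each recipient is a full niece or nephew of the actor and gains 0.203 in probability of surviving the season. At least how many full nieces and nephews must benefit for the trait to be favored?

r to a full niece or nephew = 0.25 (full aunt/uncle↔niece/nephew: two paths of length 3 through the shared grandparent pair: r = 2·(1/2)^3 = 1/4).
Hamilton's rule: n·r·B > C  ⇒  n > C/(r·B) = 0.323/(0.25·0.203) = 6.365.
The smallest integer exceeding 6.365 is 7.

7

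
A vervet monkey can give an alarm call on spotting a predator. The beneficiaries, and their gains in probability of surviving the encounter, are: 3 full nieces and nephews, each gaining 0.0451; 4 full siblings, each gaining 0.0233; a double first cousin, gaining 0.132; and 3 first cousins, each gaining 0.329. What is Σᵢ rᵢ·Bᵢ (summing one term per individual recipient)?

r to a full niece or nephew = 1/4 (full aunt/uncle↔niece/nephew: two paths of length 3 through the shared grandparent pair: r = 2·(1/2)^3 = 1/4).
r to a full sibling = 1/2 (full sibs share both parents — two paths of length 2: r = 2·(1/2)^2 = 1/2).
r to a double first cousin = 0.25 (double first cousins share both grandparent pairs — four paths of length 4: r = 4·(1/2)^4 = 1/4).
r to a first cousin = 1/8 (first cousins share one grandparent pair — two paths of length 4: r = 2·(1/2)^4 = 1/8).
Summing one r·B term per recipient: 3·0.25·0.0451 + 4·0.5·0.0233 + 1·0.25·0.132 + 3·0.125·0.329 = 0.2368.

0.2368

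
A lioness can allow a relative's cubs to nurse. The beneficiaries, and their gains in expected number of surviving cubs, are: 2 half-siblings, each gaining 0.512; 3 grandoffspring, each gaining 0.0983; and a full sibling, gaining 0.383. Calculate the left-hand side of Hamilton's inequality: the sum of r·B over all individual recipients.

r to a half-sibling = 0.25 (half-sibs share one parent — one path of length 2: r = (1/2)^2 = 1/4).
r to a grandoffspring = 0.25 (two parent–offspring links: r = (1/2)^2 = 1/4).
r to a full sibling = 0.5 (full sibs share both parents — two paths of length 2: r = 2·(1/2)^2 = 1/2).
Summing one r·B term per recipient: 2·0.25·0.512 + 3·0.25·0.0983 + 1·0.5·0.383 = 0.521225.

0.521225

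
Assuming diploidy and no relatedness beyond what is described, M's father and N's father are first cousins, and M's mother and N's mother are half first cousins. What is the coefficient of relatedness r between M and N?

Relatedness sums over independent paths through distinct common ancestors.
M and N are related in two ways: second cousins through their fathers (r = 1/32) and half second cousins through their mothers (r = 1/64).
r = 1/32 + 1/64 = 0.046875.

0.046875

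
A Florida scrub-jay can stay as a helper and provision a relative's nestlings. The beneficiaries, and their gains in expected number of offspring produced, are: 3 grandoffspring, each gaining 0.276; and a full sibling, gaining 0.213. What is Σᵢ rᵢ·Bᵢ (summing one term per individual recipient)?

r to a grandoffspring = 0.25 (two parent–offspring links: r = (1/2)^2 = 1/4).
r to a full sibling = 0.5 (full sibs share both parents — two paths of length 2: r = 2·(1/2)^2 = 1/2).
Summing one r·B term per recipient: 3·0.25·0.276 + 1·0.5·0.213 = 0.3135.

0.3135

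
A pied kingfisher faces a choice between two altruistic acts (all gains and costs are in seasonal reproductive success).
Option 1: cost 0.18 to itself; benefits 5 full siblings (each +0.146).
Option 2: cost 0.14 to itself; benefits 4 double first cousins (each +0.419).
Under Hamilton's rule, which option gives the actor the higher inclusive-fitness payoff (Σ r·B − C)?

Option 2

Option 1: r to a full sibling = 0.5.
Option 1: Σ r·B − C = (5·0.5·0.146) − 0.18 = 0.185.
Option 2: r to a double first cousin = 0.25.
Option 2: Σ r·B − C = (4·0.25·0.419) − 0.14 = 0.279.
Option 2 has the higher net inclusive-fitness payoff.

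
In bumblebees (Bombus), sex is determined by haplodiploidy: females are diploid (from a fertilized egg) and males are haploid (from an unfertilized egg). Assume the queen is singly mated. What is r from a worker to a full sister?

Haplodiploid full sisters inherit their father's entire haploid genome identically (contributing 1/2) and on average half of their mother's contribution (1/2 · 1/2 = 1/4); r = 1/2 + 1/4 = 3/4.

0.75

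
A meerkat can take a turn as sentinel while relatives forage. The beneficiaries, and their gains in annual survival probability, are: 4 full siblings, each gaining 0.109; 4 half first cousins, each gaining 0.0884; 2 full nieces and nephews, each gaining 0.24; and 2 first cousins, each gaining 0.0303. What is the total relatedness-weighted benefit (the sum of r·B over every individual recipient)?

0.367675

r to a full sibling = 1/2 (full sibs share both parents — two paths of length 2: r = 2·(1/2)^2 = 1/2).
r to a half first cousin = 1/16 (half first cousins share one grandparent — one path of length 4: r = (1/2)^4 = 1/16).
r to a full niece or nephew = 1/4 (full aunt/uncle↔niece/nephew: two paths of length 3 through the shared grandparent pair: r = 2·(1/2)^3 = 1/4).
r to a first cousin = 1/8 (first cousins share one grandparent pair — two paths of length 4: r = 2·(1/2)^4 = 1/8).
Summing one r·B term per recipient: 4·0.5·0.109 + 4·0.0625·0.0884 + 2·0.25·0.24 + 2·0.125·0.0303 = 0.367675.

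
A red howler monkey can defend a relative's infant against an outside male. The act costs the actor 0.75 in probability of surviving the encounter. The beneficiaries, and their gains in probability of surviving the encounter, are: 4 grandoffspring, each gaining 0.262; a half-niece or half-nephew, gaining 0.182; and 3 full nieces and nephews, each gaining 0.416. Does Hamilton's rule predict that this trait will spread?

No

Hamilton's rule: the trait is favored when the sum of r·B over every recipient exceeds the actor's cost C.
r to a grandoffspring = 0.25 (two parent–offspring links: r = (1/2)^2 = 1/4).
r to a half-niece or half-nephew = 1/8 (half-aunt/uncle↔niece/nephew: one path of length 3: r = (1/2)^3 = 1/8).
r to a full niece or nephew = 1/4 (full aunt/uncle↔niece/nephew: two paths of length 3 through the shared grandparent pair: r = 2·(1/2)^3 = 1/4).
Summing one r·B term per recipient: 4·0.25·0.262 + 1·0.125·0.182 + 3·0.25·0.416 = 0.59675.
0.59675 < 0.75: the indirect benefit is less than the cost.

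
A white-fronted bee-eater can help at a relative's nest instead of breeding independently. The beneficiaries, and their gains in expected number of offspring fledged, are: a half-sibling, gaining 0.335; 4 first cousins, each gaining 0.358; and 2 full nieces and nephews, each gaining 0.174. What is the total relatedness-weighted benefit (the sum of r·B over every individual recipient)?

0.34975

r to a half-sibling = 0.25 (half-sibs share one parent — one path of length 2: r = (1/2)^2 = 1/4).
r to a first cousin = 0.125 (first cousins share one grandparent pair — two paths of length 4: r = 2·(1/2)^4 = 1/8).
r to a full niece or nephew = 0.25 (full aunt/uncle↔niece/nephew: two paths of length 3 through the shared grandparent pair: r = 2·(1/2)^3 = 1/4).
Summing one r·B term per recipient: 1·0.25·0.335 + 4·0.125·0.358 + 2·0.25·0.174 = 0.34975.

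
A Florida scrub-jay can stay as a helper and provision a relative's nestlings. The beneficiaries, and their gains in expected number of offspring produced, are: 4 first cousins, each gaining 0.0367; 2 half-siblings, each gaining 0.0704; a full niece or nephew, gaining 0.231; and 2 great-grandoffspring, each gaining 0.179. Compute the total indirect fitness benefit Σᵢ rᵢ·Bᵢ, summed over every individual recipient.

0.15605

r to a first cousin = 1/8 (first cousins share one grandparent pair — two paths of length 4: r = 2·(1/2)^4 = 1/8).
r to a half-sibling = 1/4 (half-sibs share one parent — one path of length 2: r = (1/2)^2 = 1/4).
r to a full niece or nephew = 1/4 (full aunt/uncle↔niece/nephew: two paths of length 3 through the shared grandparent pair: r = 2·(1/2)^3 = 1/4).
r to a great-grandoffspring = 0.125 (three parent–offspring links: r = (1/2)^3 = 1/8).
Summing one r·B term per recipient: 4·0.125·0.0367 + 2·0.25·0.0704 + 1·0.25·0.231 + 2·0.125·0.179 = 0.15605.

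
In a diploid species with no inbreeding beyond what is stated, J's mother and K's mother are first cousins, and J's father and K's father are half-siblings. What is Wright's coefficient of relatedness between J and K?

With two independent routes of shared ancestry, r is the sum of the two contributions.
J and K are related in two ways: second cousins through their mothers (r = 1/32) and half first cousins through their fathers (r = 1/16).
r = 1/32 + 1/16 = 0.09375.

0.09375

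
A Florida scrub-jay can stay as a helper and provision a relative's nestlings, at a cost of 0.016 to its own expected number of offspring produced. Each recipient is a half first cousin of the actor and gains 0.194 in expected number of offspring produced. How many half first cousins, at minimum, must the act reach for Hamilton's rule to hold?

r to a half first cousin = 1/16 (half first cousins share one grandparent — one path of length 4: r = (1/2)^4 = 1/16).
Hamilton's rule: n·r·B > C  ⇒  n > C/(r·B) = 0.016/(0.0625·0.194) = 1.32.
The smallest integer exceeding 1.32 is 2.

2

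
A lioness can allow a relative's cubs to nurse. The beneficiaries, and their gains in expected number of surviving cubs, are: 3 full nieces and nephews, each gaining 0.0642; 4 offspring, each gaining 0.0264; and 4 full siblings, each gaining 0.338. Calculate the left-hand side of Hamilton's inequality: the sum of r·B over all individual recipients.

r to a full niece or nephew = 1/4 (full aunt/uncle↔niece/nephew: two paths of length 3 through the shared grandparent pair: r = 2·(1/2)^3 = 1/4).
r to an offspring = 0.5 (one parent–offspring link: r = (1/2)^1 = 1/2).
r to a full sibling = 0.5 (full sibs share both parents — two paths of length 2: r = 2·(1/2)^2 = 1/2).
Summing one r·B term per recipient: 3·0.25·0.0642 + 4·0.5·0.0264 + 4·0.5·0.338 = 0.77695.

0.77695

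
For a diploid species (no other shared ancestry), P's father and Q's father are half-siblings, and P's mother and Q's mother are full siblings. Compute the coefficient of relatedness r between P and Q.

0.1875

With two independent routes of shared ancestry, r is the sum of the two contributions.
P and Q are related in two ways: half first cousins through their fathers (r = 1/16) and first cousins through their mothers (r = 1/8).
r = 1/16 + 1/8 = 0.1875.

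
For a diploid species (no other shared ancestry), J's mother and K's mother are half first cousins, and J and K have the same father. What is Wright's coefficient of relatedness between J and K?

0.265625

With two independent routes of shared ancestry, r is the sum of the two contributions.
J and K are related in two ways: half second cousins through their mothers (r = 1/64) and half-sibs through their shared father (r = 1/4).
r = 1/64 + 1/4 = 0.265625.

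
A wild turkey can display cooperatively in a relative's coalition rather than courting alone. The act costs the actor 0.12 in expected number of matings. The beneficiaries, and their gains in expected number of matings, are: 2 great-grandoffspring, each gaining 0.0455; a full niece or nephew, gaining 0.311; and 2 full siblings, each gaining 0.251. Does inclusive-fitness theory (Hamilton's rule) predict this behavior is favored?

Yes

Hamilton's rule: the trait is favored when the sum of r·B over every recipient exceeds the actor's cost C.
r to a great-grandoffspring = 1/8 (three parent–offspring links: r = (1/2)^3 = 1/8).
r to a full niece or nephew = 0.25 (full aunt/uncle↔niece/nephew: two paths of length 3 through the shared grandparent pair: r = 2·(1/2)^3 = 1/4).
r to a full sibling = 1/2 (full sibs share both parents — two paths of length 2: r = 2·(1/2)^2 = 1/2).
Summing one r·B term per recipient: 2·0.125·0.0455 + 1·0.25·0.311 + 2·0.5·0.251 = 0.340125.
0.340125 > 0.12: the indirect benefit exceeds the cost.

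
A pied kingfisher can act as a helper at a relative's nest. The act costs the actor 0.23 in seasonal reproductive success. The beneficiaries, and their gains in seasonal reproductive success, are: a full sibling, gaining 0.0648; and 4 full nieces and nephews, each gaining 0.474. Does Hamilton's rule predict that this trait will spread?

Yes

Hamilton's rule: the trait is favored when the sum of r·B over every recipient exceeds the actor's cost C.
r to a full sibling = 0.5 (full sibs share both parents — two paths of length 2: r = 2·(1/2)^2 = 1/2).
r to a full niece or nephew = 1/4 (full aunt/uncle↔niece/nephew: two paths of length 3 through the shared grandparent pair: r = 2·(1/2)^3 = 1/4).
Summing one r·B term per recipient: 1·0.5·0.0648 + 4·0.25·0.474 = 0.5064.
0.5064 > 0.23: the indirect benefit exceeds the cost.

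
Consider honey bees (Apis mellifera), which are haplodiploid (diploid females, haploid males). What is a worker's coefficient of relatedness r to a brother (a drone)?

Her haploid brother carries none of their father's genes and a random half of their mother's genome; that half matches the maternal half of her own genome with probability 1/2: r = 1/2 · 1/2 = 1/4.

0.25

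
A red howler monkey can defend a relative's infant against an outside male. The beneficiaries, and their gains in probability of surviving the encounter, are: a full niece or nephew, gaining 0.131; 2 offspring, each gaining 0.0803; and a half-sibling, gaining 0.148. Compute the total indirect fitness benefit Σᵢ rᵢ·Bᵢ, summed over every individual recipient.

0.15005

r to a full niece or nephew = 1/4 (full aunt/uncle↔niece/nephew: two paths of length 3 through the shared grandparent pair: r = 2·(1/2)^3 = 1/4).
r to an offspring = 1/2 (one parent–offspring link: r = (1/2)^1 = 1/2).
r to a half-sibling = 1/4 (half-sibs share one parent — one path of length 2: r = (1/2)^2 = 1/4).
Summing one r·B term per recipient: 1·0.25·0.131 + 2·0.5·0.0803 + 1·0.25·0.148 = 0.15005.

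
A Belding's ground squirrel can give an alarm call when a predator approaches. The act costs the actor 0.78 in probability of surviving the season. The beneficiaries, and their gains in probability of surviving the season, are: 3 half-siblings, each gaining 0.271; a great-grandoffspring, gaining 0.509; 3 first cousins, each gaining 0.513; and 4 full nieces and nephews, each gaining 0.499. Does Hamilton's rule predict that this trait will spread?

Hamilton's rule: the trait is favored when the sum of r·B over every recipient exceeds the actor's cost C.
r to a half-sibling = 1/4 (half-sibs share one parent — one path of length 2: r = (1/2)^2 = 1/4).
r to a great-grandoffspring = 0.125 (three parent–offspring links: r = (1/2)^3 = 1/8).
r to a first cousin = 0.125 (first cousins share one grandparent pair — two paths of length 4: r = 2·(1/2)^4 = 1/8).
r to a full niece or nephew = 1/4 (full aunt/uncle↔niece/nephew: two paths of length 3 through the shared grandparent pair: r = 2·(1/2)^3 = 1/4).
Summing one r·B term per recipient: 3·0.25·0.271 + 1·0.125·0.509 + 3·0.125·0.513 + 4·0.25·0.499 = 0.95825.
0.95825 > 0.78: the indirect benefit exceeds the cost.

Yes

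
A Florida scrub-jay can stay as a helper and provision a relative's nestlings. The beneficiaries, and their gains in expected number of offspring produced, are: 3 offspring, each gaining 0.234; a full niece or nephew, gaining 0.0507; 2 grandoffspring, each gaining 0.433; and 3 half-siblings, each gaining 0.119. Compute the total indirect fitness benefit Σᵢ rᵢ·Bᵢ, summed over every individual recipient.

r to an offspring = 0.5 (one parent–offspring link: r = (1/2)^1 = 1/2).
r to a full niece or nephew = 1/4 (full aunt/uncle↔niece/nephew: two paths of length 3 through the shared grandparent pair: r = 2·(1/2)^3 = 1/4).
r to a grandoffspring = 0.25 (two parent–offspring links: r = (1/2)^2 = 1/4).
r to a half-sibling = 1/4 (half-sibs share one parent — one path of length 2: r = (1/2)^2 = 1/4).
Summing one r·B term per recipient: 3·0.5·0.234 + 1·0.25·0.0507 + 2·0.25·0.433 + 3·0.25·0.119 = 0.669425.

0.669425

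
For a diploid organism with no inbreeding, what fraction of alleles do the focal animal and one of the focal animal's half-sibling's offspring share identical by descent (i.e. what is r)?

Each parent–offspring link contributes a factor of 1/2, and independent paths through distinct common ancestors add.
Half-aunt/uncle↔niece/nephew: one path of length 3: r = (1/2)^3 = 1/8.

0.125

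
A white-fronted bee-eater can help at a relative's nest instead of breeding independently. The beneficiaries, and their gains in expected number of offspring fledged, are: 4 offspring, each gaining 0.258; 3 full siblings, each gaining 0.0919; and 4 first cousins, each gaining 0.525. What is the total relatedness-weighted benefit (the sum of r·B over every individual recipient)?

0.91635

r to an offspring = 0.5 (one parent–offspring link: r = (1/2)^1 = 1/2).
r to a full sibling = 1/2 (full sibs share both parents — two paths of length 2: r = 2·(1/2)^2 = 1/2).
r to a first cousin = 0.125 (first cousins share one grandparent pair — two paths of length 4: r = 2·(1/2)^4 = 1/8).
Summing one r·B term per recipient: 4·0.5·0.258 + 3·0.5·0.0919 + 4·0.125·0.525 = 0.91635.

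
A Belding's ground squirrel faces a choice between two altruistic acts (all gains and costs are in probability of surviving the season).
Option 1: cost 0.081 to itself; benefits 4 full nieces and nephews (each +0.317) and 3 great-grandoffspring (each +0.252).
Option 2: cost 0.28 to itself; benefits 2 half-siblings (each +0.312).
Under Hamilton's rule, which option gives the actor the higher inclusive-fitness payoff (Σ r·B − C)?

Option 1

Option 1: r to a full niece or nephew = 0.25.
Option 1: r to a great-grandoffspring = 0.125.
Option 1: Σ r·B − C = (4·0.25·0.317 + 3·0.125·0.252) − 0.081 = 0.3305.
Option 2: r to a half-sibling = 0.25.
Option 2: Σ r·B − C = (2·0.25·0.312) − 0.28 = -0.124.
Option 1 has the higher net inclusive-fitness payoff.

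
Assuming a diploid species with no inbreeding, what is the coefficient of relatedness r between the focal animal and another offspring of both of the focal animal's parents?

Each parent–offspring link contributes a factor of 1/2, and independent paths through distinct common ancestors add.
Full sibs share both parents — two paths of length 2: r = 2·(1/2)^2 = 1/2.

0.5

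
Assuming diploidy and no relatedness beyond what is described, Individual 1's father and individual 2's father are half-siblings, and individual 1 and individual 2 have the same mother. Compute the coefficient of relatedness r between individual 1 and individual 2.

0.3125

Independent pedigree routes through distinct common ancestors add.
Individual 1 and individual 2 are related in two ways: half first cousins through their fathers (r = 1/16) and half-sibs through their shared mother (r = 1/4).
r = 1/16 + 1/4 = 0.3125.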